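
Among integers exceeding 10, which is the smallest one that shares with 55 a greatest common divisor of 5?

15

gcd(a, 55) = 5 forces 5 | a; write a = 5s. Then gcd(5s, 5·11) = 5·gcd(s, 11), so need gcd(s, 11) = 1.
5s > 10 gives s ≥ 3. The least s ≥ 3 coprime to 11 is 3, so a = 5·3 = 15.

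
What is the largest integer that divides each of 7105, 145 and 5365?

7105 = 5 · 7² · 29; 145 = 5 · 29; 5365 = 5 · 29 · 37
gcd takes min exponent of each prime: 5 · 29 = 145

145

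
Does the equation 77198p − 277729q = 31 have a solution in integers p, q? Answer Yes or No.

Yes

By Bézout, 77198p − 277729q = 31 has integer solutions iff gcd(77198, 277729) | 31.
Euclid: 277729 = 3·77198 + 46135; 77198 = 1·46135 + 31063; 46135 = 1·31063 + 15072; 31063 = 2·15072 + 919; 15072 = 16·919 + 368; 919 = 2·368 + 183; 368 = 2·183 + 2; 183 = 91·2 + 1; 2 = 2·1 + 0. gcd = 1; 31 mod 1 = 0. Yes.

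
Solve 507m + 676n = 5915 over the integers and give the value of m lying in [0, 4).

gcd(507, 676) = 169 (Euclid: 676 = 1·507 + 169; 507 = 3·169 + 0), and 169 | 5915.
Extended Euclid: 507·(-1) + 676·(1) = 169. Scale by 35: m₀ = -35.
General solution m = m₀ + 4t; reducing mod 4 gives m = 1 (and n = 8).

1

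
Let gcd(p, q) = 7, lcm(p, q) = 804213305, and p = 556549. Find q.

Using pq = gcd(p,q)·lcm(p,q) = 7·804213305 = 5629493135, we get q = 5629493135/556549 = 10115.

10115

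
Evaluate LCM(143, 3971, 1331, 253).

143 = 11 · 13; 3971 = 11 · 19²; 1331 = 11³; 253 = 11 · 23
lcm takes max exponent of each prime: 11³ · 13 · 19² · 23 = 143666809

143666809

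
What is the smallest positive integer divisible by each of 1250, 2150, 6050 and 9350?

1250 = 2 · 5⁴; 2150 = 2 · 5² · 43; 6050 = 2 · 5² · 11²; 9350 = 2 · 5² · 11 · 17
lcm takes max exponent of each prime: 2 · 5⁴ · 11² · 17 · 43 = 110563750

110563750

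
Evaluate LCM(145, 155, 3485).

3133015

145 = 5 · 29; 155 = 5 · 31; 3485 = 5 · 17 · 41
lcm takes max exponent of each prime: 5 · 17 · 29 · 31 · 41 = 3133015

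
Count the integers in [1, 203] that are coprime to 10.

82

10 = 2·5. Inclusion–exclusion on these primes:
203 − ⌊203/2⌋ − ⌊203/5⌋ + ⌊203/10⌋ = 82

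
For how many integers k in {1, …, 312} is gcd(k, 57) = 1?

197

Prime factors of 57: 3, 19. Count integers ≤ 312 divisible by none of them.
By inclusion–exclusion: 312 − ⌊312/3⌋ − ⌊312/19⌋ + ⌊312/57⌋ = 197.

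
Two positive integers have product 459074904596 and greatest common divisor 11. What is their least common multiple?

41734082236

gcd·lcm = product, so lcm = 459074904596/11 = 41734082236.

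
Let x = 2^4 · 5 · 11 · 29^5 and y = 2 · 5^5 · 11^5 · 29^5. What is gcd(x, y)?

min exponent per shared prime: 2 · 5 · 11 · 29^5 = 2256226390

2256226390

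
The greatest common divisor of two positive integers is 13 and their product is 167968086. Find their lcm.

Since gcd(a,b)·lcm(a,b) = ab, lcm = 167968086/13 = 12920622.

12920622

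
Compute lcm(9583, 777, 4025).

lcm(9583, 777) = 9583·777/gcd = 7445991/259 = 28749
lcm(28749, 4025) = 28749·4025/gcd = 115714725/7 = 16530675

16530675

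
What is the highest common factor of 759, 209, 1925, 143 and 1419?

11

gcd(759, 209): 759 = 3·209 + 132; 209 = 1·132 + 77; 132 = 1·77 + 55; 77 = 1·55 + 22; 55 = 2·22 + 11; 22 = 2·11 + 0 → 11
gcd(11, 1925): 1925 = 175·11 + 0 → 11
gcd(11, 143): 143 = 13·11 + 0 → 11
gcd(11, 1419): 1419 = 129·11 + 0 → 11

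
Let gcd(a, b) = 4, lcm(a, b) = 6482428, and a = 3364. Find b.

a·b = gcd·lcm = 4·6482428 = 25929712, so b = 25929712/3364 = 7708.

7708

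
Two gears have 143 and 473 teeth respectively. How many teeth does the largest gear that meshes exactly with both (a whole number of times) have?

11

Euclid: 473 = 3·143 + 44; 143 = 3·44 + 11; 44 = 4·11 + 0. Last nonzero remainder: 11.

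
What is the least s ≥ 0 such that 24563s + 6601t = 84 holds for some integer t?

882

Euclid: 24563 = 3·6601 + 4760; 6601 = 1·4760 + 1841; 4760 = 2·1841 + 1078; 1841 = 1·1078 + 763; 1078 = 1·763 + 315; 763 = 2·315 + 133; 315 = 2·133 + 49; 133 = 2·49 + 35; 49 = 1·35 + 14; 35 = 2·14 + 7; 14 = 2·7 + 0 → gcd = 7; 84 = 7·12.
Back-substitution yields 24563·(-398) + 6601·(1481) = 7, so one solution is s = -398·12 = -4776, t = 1481·12 = 17772.
Solutions in s differ by 6601/7 = 943; the one in [0, 943) is -4776 mod 943 = 882.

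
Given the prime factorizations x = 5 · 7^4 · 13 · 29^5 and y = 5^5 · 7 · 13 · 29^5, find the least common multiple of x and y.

2000670292928125

max exponent per prime: 5^5 · 7^4 · 13 · 29^5 = 2000670292928125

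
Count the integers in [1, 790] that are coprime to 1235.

554

1235 = 5·13·19. Inclusion–exclusion on these primes:
790 − ⌊790/5⌋ − ⌊790/13⌋ − ⌊790/19⌋ + ⌊790/65⌋ + ⌊790/95⌋ + ⌊790/247⌋ − ⌊790/1235⌋ = 554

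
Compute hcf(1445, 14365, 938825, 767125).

85

gcd(1445, 14365): 14365 = 9·1445 + 1360; 1445 = 1·1360 + 85; 1360 = 16·85 + 0 → 85
gcd(85, 938825): 938825 = 11045·85 + 0 → 85
gcd(85, 767125): 767125 = 9025·85 + 0 → 85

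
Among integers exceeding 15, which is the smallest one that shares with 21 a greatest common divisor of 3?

21 = 3·7. Any a with gcd(a, 21) = 3 is a multiple of 3, say 3s, with s coprime to 7.
Need s > 15/3, so s ≥ 6. First s ≥ 6 with gcd(s, 7) = 1 is s = 6. Thus a = 3·6 = 18.

18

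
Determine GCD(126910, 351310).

126910 = 2 · 5 · 7³ · 37
351310 = 2 · 5 · 19 · 43²
Common: 2 · 5 = 10

10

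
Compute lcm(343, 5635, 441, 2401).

lcm(343, 5635) = 343·5635/gcd = 1932805/49 = 39445
lcm(39445, 441) = 39445·441/gcd = 17395245/49 = 355005
lcm(355005, 2401) = 355005·2401/gcd = 852367005/343 = 2485035

2485035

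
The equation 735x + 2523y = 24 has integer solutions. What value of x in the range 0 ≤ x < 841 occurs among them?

333

gcd(735, 2523) = 3 (Euclid: 2523 = 3·735 + 318; 735 = 2·318 + 99; 318 = 3·99 + 21; 99 = 4·21 + 15; 21 = 1·15 + 6; 15 = 2·6 + 3; 6 = 2·3 + 0), and 3 | 24.
Extended Euclid: 735·(357) + 2523·(-104) = 3. Scale by 8: x₀ = 2856.
General solution x = x₀ + 841t; reducing mod 841 gives x = 333 (and y = -97).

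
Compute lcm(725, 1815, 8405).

lcm(725, 1815) = 725·1815/gcd = 1315875/5 = 263175
lcm(263175, 8405) = 263175·8405/gcd = 2211985875/5 = 442397175

442397175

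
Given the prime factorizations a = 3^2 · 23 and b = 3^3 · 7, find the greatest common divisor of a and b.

9

min exponent per shared prime: 3^2 = 9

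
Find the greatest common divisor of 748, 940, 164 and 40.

4

gcd(748, 940): 940 = 1·748 + 192; 748 = 3·192 + 172; 192 = 1·172 + 20; 172 = 8·20 + 12; 20 = 1·12 + 8; 12 = 1·8 + 4; 8 = 2·4 + 0 → 4
gcd(4, 164): 164 = 41·4 + 0 → 4
gcd(4, 40): 40 = 10·4 + 0 → 4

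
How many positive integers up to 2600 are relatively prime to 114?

Prime factors of 114: 2, 3, 19. Count integers ≤ 2600 divisible by none of them.
By inclusion–exclusion: 2600 − ⌊2600/2⌋ − ⌊2600/3⌋ − ⌊2600/19⌋ + ⌊2600/6⌋ + ⌊2600/38⌋ + ⌊2600/57⌋ − ⌊2600/114⌋ = 822.

822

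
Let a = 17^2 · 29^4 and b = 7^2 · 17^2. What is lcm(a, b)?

max exponent per prime: 7^2 · 17^2 · 29^4 = 10015806241

10015806241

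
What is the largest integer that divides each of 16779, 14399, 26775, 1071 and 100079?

119

16779 = 3 · 7 · 17 · 47; 14399 = 7 · 11² · 17; 26775 = 3² · 5² · 7 · 17; 1071 = 3² · 7 · 17; 100079 = 7 · 17 · 29²
gcd takes min exponent of each prime: 7 · 17 = 119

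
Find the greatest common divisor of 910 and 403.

910 = 2 · 5 · 7 · 13
403 = 13 · 31
Common: 13 = 13

13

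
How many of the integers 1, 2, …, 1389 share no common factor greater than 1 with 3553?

Prime factors of 3553: 11, 17, 19. Count integers ≤ 1389 divisible by none of them.
By inclusion–exclusion: 1389 − ⌊1389/11⌋ − ⌊1389/17⌋ − ⌊1389/19⌋ + ⌊1389/187⌋ + ⌊1389/209⌋ + ⌊1389/323⌋ − ⌊1389/3553⌋ = 1126.

1126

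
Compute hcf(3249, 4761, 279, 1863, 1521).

9

gcd(3249, 4761): 4761 = 1·3249 + 1512; 3249 = 2·1512 + 225; 1512 = 6·225 + 162; 225 = 1·162 + 63; 162 = 2·63 + 36; 63 = 1·36 + 27; 36 = 1·27 + 9; 27 = 3·9 + 0 → 9
gcd(9, 279): 279 = 31·9 + 0 → 9
gcd(9, 1863): 1863 = 207·9 + 0 → 9
gcd(9, 1521): 1521 = 169·9 + 0 → 9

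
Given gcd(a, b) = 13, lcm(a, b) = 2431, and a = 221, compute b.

143

a·b = gcd·lcm = 13·2431 = 31603, so b = 31603/221 = 143.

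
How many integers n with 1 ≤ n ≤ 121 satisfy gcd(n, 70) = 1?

70 = 2·5·7. Inclusion–exclusion on these primes:
121 − ⌊121/2⌋ − ⌊121/5⌋ − ⌊121/7⌋ + ⌊121/10⌋ + ⌊121/14⌋ + ⌊121/35⌋ − ⌊121/70⌋ = 42

42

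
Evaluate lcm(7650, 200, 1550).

7650 = 2 · 3² · 5² · 17; 200 = 2³ · 5²; 1550 = 2 · 5² · 31
lcm takes max exponent of each prime: 2³ · 3² · 5² · 17 · 31 = 948600

948600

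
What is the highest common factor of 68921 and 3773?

1

68921 = 41³
3773 = 7³ · 11
Common: 1 = 1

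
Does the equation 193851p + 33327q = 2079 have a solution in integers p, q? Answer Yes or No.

Yes

By Bézout, 193851p + 33327q = 2079 has integer solutions iff gcd(193851, 33327) | 2079.
Euclid: 193851 = 5·33327 + 27216; 33327 = 1·27216 + 6111; 27216 = 4·6111 + 2772; 6111 = 2·2772 + 567; 2772 = 4·567 + 504; 567 = 1·504 + 63; 504 = 8·63 + 0. gcd = 63; 2079 mod 63 = 0. Yes.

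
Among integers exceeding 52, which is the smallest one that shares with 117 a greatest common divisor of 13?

gcd(x, 117) = 13 forces 13 | x; write x = 13s. Then gcd(13s, 13·9) = 13·gcd(s, 9), so need gcd(s, 9) = 1.
13s > 52 gives s ≥ 5. The least s ≥ 5 coprime to 9 is 5, so x = 13·5 = 65.

65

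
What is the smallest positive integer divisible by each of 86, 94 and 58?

86 = 2 · 43; 94 = 2 · 47; 58 = 2 · 29
lcm takes max exponent of each prime: 2 · 29 · 43 · 47 = 117218

117218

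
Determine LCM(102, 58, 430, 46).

102 = 2 · 3 · 17; 58 = 2 · 29; 430 = 2 · 5 · 43; 46 = 2 · 23
lcm takes max exponent of each prime: 2 · 3 · 5 · 17 · 23 · 29 · 43 = 14627310

14627310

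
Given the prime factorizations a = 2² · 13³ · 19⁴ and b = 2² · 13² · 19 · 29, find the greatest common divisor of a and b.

12844

min exponent per shared prime: 2² · 13² · 19 = 12844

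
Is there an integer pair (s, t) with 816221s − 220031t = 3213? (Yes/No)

Yes

By Bézout, 816221s − 220031t = 3213 has integer solutions iff gcd(816221, 220031) | 3213.
Euclid: 816221 = 3·220031 + 156128; 220031 = 1·156128 + 63903; 156128 = 2·63903 + 28322; 63903 = 2·28322 + 7259; 28322 = 3·7259 + 6545; 7259 = 1·6545 + 714; 6545 = 9·714 + 119; 714 = 6·119 + 0. gcd = 119; 3213 mod 119 = 0. Yes.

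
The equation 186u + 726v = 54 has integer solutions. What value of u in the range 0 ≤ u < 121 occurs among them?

Euclid: 726 = 3·186 + 168; 186 = 1·168 + 18; 168 = 9·18 + 6; 18 = 3·6 + 0 → gcd = 6; 54 = 6·9.
Back-substitution yields 186·(-39) + 726·(10) = 6, so one solution is u = -39·9 = -351, v = 10·9 = 90.
Solutions in u differ by 726/6 = 121; the one in [0, 121) is -351 mod 121 = 12.

12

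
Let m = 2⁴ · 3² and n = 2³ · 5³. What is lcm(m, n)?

18000

max exponent per prime: 2⁴ · 3² · 5³ = 18000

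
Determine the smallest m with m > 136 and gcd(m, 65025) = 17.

Multiples of 17 above 136: 17·9, 17·10, … . Need the cofactor coprime to 65025/17 = 3825.
Checking s = 9, 10, … the first with gcd(s, 3825) = 1 is s = 11, giving 187.

187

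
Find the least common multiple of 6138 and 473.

263934

gcd first: 6138 = 12·473 + 462; 473 = 1·462 + 11; 462 = 42·11 + 0 → gcd = 11
lcm = 6138·473/gcd = 2903274/11 = 263934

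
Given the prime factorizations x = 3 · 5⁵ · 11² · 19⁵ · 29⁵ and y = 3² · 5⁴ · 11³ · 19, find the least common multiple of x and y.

1901203393709153840625

max exponent per prime: 3² · 5⁵ · 11³ · 19⁵ · 29⁵ = 1901203393709153840625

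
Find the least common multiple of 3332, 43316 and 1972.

1256164

3332 = 2² · 7² · 17; 43316 = 2² · 7² · 13 · 17; 1972 = 2² · 17 · 29
lcm takes max exponent of each prime: 2² · 7² · 13 · 17 · 29 = 1256164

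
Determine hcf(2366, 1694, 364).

2366 = 2 · 7 · 13²; 1694 = 2 · 7 · 11²; 364 = 2² · 7 · 13
gcd takes min exponent of each prime: 2 · 7 = 14

14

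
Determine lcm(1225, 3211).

gcd first: 3211 = 2·1225 + 761; 1225 = 1·761 + 464; 761 = 1·464 + 297; 464 = 1·297 + 167; 297 = 1·167 + 130; 167 = 1·130 + 37; 130 = 3·37 + 19; 37 = 1·19 + 18; 19 = 1·18 + 1; 18 = 18·1 + 0 → gcd = 1
lcm = 1225·3211/gcd = 3933475/1 = 3933475

3933475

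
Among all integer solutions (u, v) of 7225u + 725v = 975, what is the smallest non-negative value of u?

gcd(7225, 725) = 25 (Euclid: 7225 = 9·725 + 700; 725 = 1·700 + 25; 700 = 28·25 + 0), and 25 | 975.
Extended Euclid: 7225·(-1) + 725·(10) = 25. Scale by 39: u₀ = -39.
General solution u = u₀ + 29t; reducing mod 29 gives u = 19 (and v = -188).

19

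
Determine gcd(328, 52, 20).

gcd(328, 52): 328 = 6·52 + 16; 52 = 3·16 + 4; 16 = 4·4 + 0 → 4
gcd(4, 20): 20 = 5·4 + 0 → 4

4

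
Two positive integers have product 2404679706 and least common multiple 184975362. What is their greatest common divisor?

gcd·lcm = product, so gcd = 2404679706/184975362 = 13.

13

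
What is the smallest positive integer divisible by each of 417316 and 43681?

417316 = 2² · 17² · 19²; 43681 = 11² · 19²
max exponents: 2² · 11² · 17² · 19² = 50495236

50495236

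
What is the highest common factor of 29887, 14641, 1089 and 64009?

29887 = 11² · 13 · 19; 14641 = 11⁴; 1089 = 3² · 11²; 64009 = 11² · 23²
gcd takes min exponent of each prime: 11² = 121

121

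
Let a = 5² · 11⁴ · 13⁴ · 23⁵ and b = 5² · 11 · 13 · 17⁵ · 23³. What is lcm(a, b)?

95536196150423438613775

max exponent per prime: 5² · 11⁴ · 13⁴ · 17⁵ · 23⁵ = 95536196150423438613775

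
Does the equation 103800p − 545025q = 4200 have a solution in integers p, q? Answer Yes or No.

gcd(103800, 545025): 545025 = 5·103800 + 26025; 103800 = 3·26025 + 25725; 26025 = 1·25725 + 300; 25725 = 85·300 + 225; 300 = 1·225 + 75; 225 = 3·75 + 0 → 75
75 divides 4200, so a solution exists.

Yes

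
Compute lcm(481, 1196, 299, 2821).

9602684

481 = 13 · 37; 1196 = 2² · 13 · 23; 299 = 13 · 23; 2821 = 7 · 13 · 31
lcm takes max exponent of each prime: 2² · 7 · 13 · 23 · 31 · 37 = 9602684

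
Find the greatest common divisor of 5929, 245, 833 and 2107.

49

gcd(5929, 245): 5929 = 24·245 + 49; 245 = 5·49 + 0 → 49
gcd(49, 833): 833 = 17·49 + 0 → 49
gcd(49, 2107): 2107 = 43·49 + 0 → 49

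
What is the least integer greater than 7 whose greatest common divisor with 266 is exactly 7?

gcd(x, 266) = 7 forces 7 | x; write x = 7s. Then gcd(7s, 7·38) = 7·gcd(s, 38), so need gcd(s, 38) = 1.
7s > 7 gives s ≥ 2. The least s ≥ 2 coprime to 38 is 3, so x = 7·3 = 21.

21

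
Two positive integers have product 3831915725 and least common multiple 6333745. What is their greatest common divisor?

gcd·lcm = product, so gcd = 3831915725/6333745 = 605.

605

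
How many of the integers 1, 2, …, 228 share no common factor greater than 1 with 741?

132

741 = 3·13·19. Inclusion–exclusion on these primes:
228 − ⌊228/3⌋ − ⌊228/13⌋ − ⌊228/19⌋ + ⌊228/39⌋ + ⌊228/57⌋ + ⌊228/247⌋ − ⌊228/741⌋ = 132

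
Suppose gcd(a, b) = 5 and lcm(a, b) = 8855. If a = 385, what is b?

a·b = gcd·lcm = 5·8855 = 44275, so b = 44275/385 = 115.

115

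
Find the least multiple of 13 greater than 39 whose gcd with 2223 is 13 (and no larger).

52

2223 = 13·171. Any a with gcd(a, 2223) = 13 is a multiple of 13, say 13s, with s coprime to 171.
Need s > 39/13, so s ≥ 4. First s ≥ 4 with gcd(s, 171) = 1 is s = 4. Thus a = 13·4 = 52.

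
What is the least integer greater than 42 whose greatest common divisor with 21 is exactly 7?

21 = 7·3. Any k with gcd(k, 21) = 7 is a multiple of 7, say 7s, with s coprime to 3.
Need s > 42/7, so s ≥ 7. First s ≥ 7 with gcd(s, 3) = 1 is s = 7. Thus k = 7·7 = 49.

49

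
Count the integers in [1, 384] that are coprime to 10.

154

Prime factors of 10: 2, 5. Count integers ≤ 384 divisible by none of them.
By inclusion–exclusion: 384 − ⌊384/2⌋ − ⌊384/5⌋ + ⌊384/10⌋ = 154.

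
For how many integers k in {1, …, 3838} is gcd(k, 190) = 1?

1454

Prime factors of 190: 2, 5, 19. Count integers ≤ 3838 divisible by none of them.
By inclusion–exclusion: 3838 − ⌊3838/2⌋ − ⌊3838/5⌋ − ⌊3838/19⌋ + ⌊3838/10⌋ + ⌊3838/38⌋ + ⌊3838/95⌋ − ⌊3838/190⌋ = 1454.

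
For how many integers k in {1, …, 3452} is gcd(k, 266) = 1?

1401

Prime factors of 266: 2, 7, 19. Count integers ≤ 3452 divisible by none of them.
By inclusion–exclusion: 3452 − ⌊3452/2⌋ − ⌊3452/7⌋ − ⌊3452/19⌋ + ⌊3452/14⌋ + ⌊3452/38⌋ + ⌊3452/133⌋ − ⌊3452/266⌋ = 1401.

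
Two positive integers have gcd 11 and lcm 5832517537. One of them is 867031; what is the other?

73997

p·q = gcd·lcm = 11·5832517537 = 64157692907, so q = 64157692907/867031 = 73997.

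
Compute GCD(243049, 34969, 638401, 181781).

gcd(243049, 34969): 243049 = 6·34969 + 33235; 34969 = 1·33235 + 1734; 33235 = 19·1734 + 289; 1734 = 6·289 + 0 → 289
gcd(289, 638401): 638401 = 2209·289 + 0 → 289
gcd(289, 181781): 181781 = 629·289 + 0 → 289

289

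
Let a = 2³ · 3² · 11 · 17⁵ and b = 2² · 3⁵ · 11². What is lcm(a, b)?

max exponent per prime: 2³ · 3⁵ · 11² · 17⁵ = 333984442968

333984442968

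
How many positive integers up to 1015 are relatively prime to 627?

Prime factors of 627: 3, 11, 19. Count integers ≤ 1015 divisible by none of them.
By inclusion–exclusion: 1015 − ⌊1015/3⌋ − ⌊1015/11⌋ − ⌊1015/19⌋ + ⌊1015/33⌋ + ⌊1015/57⌋ + ⌊1015/209⌋ − ⌊1015/627⌋ = 582.

582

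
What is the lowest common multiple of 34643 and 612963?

34643 = 7³ · 101; 612963 = 3² · 13³ · 31
max exponents: 3² · 7³ · 13³ · 31 · 101 = 21234877209

21234877209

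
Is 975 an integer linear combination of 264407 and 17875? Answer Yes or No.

gcd(264407, 17875): 264407 = 14·17875 + 14157; 17875 = 1·14157 + 3718; 14157 = 3·3718 + 3003; 3718 = 1·3003 + 715; 3003 = 4·715 + 143; 715 = 5·143 + 0 → 143
143 does not divide 975, so a solution does not exist.

No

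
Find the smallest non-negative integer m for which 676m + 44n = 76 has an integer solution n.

gcd(676, 44) = 4 (Euclid: 676 = 15·44 + 16; 44 = 2·16 + 12; 16 = 1·12 + 4; 12 = 3·4 + 0), and 4 | 76.
Extended Euclid: 676·(3) + 44·(-46) = 4. Scale by 19: m₀ = 57.
General solution m = m₀ + 11t; reducing mod 11 gives m = 2 (and n = -29).

2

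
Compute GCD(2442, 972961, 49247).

gcd(2442, 972961): 972961 = 398·2442 + 1045; 2442 = 2·1045 + 352; 1045 = 2·352 + 341; 352 = 1·341 + 11; 341 = 31·11 + 0 → 11
gcd(11, 49247): 49247 = 4477·11 + 0 → 11

11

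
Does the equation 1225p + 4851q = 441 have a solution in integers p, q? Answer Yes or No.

gcd(1225, 4851): 4851 = 3·1225 + 1176; 1225 = 1·1176 + 49; 1176 = 24·49 + 0 → 49
49 divides 441, so a solution exists.

Yes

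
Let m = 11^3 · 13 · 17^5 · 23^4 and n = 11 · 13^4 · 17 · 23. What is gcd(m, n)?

min exponent per shared prime: 11 · 13 · 17 · 23 = 55913

55913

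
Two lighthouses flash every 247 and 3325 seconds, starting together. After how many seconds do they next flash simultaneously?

43225

247 = 13 · 19; 3325 = 5² · 7 · 19
max exponents: 5² · 7 · 13 · 19 = 43225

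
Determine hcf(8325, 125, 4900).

gcd(8325, 125): 8325 = 66·125 + 75; 125 = 1·75 + 50; 75 = 1·50 + 25; 50 = 2·25 + 0 → 25
gcd(25, 4900): 4900 = 196·25 + 0 → 25

25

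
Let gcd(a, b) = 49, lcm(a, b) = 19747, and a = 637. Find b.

1519

Using ab = gcd(a,b)·lcm(a,b) = 49·19747 = 967603, we get b = 967603/637 = 1519.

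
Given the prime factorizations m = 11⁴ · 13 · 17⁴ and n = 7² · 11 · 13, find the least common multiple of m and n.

max exponent per prime: 7² · 11⁴ · 13 · 17⁴ = 778943322157

778943322157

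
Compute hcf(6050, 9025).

25

Euclid: 9025 = 1·6050 + 2975; 6050 = 2·2975 + 100; 2975 = 29·100 + 75; 100 = 1·75 + 25; 75 = 3·25 + 0. Last nonzero remainder: 25.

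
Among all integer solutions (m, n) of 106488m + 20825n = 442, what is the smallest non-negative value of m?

Reduce mod 20825: 106488m ≡ 442 (mod 20825). With g = gcd(106488, 20825) = 17 dividing 442, divide through: 6264m ≡ 26 (mod 1225).
Since gcd(6264, 1225) = 1, m ≡ 26·(6264)⁻¹ ≡ 9 (mod 1225). Smallest non-negative: 9.

9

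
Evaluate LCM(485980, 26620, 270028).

485980 = 2² · 5 · 11 · 47²; 26620 = 2² · 5 · 11³; 270028 = 2² · 11 · 17 · 19²
lcm takes max exponent of each prime: 2² · 5 · 11³ · 17 · 19² · 47² = 360877570460

360877570460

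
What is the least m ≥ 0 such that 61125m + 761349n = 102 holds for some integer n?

181254

gcd(61125, 761349) = 3 (Euclid: 761349 = 12·61125 + 27849; 61125 = 2·27849 + 5427; 27849 = 5·5427 + 714; 5427 = 7·714 + 429; 714 = 1·429 + 285; 429 = 1·285 + 144; 285 = 1·144 + 141; 144 = 1·141 + 3; 141 = 47·3 + 0), and 3 | 102.
Extended Euclid: 61125·(5331) + 761349·(-428) = 3. Scale by 34: m₀ = 181254.
General solution m = m₀ + 253783t; reducing mod 253783 gives m = 181254 (and n = -14552).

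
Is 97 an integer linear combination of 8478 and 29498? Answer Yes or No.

gcd(8478, 29498): 29498 = 3·8478 + 4064; 8478 = 2·4064 + 350; 4064 = 11·350 + 214; 350 = 1·214 + 136; 214 = 1·136 + 78; 136 = 1·78 + 58; 78 = 1·58 + 20; 58 = 2·20 + 18; 20 = 1·18 + 2; 18 = 9·2 + 0 → 2
2 does not divide 97, so a solution does not exist.

No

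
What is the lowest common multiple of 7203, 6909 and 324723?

7203 = 3 · 7⁴; 6909 = 3 · 7² · 47; 324723 = 3 · 7² · 47²
lcm takes max exponent of each prime: 3 · 7⁴ · 47² = 15911427

15911427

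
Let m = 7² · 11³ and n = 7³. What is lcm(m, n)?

max exponent per prime: 7³ · 11³ = 456533

456533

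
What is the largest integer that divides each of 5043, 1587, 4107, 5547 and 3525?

3

gcd(5043, 1587): 5043 = 3·1587 + 282; 1587 = 5·282 + 177; 282 = 1·177 + 105; 177 = 1·105 + 72; 105 = 1·72 + 33; 72 = 2·33 + 6; 33 = 5·6 + 3; 6 = 2·3 + 0 → 3
gcd(3, 4107): 4107 = 1369·3 + 0 → 3
gcd(3, 5547): 5547 = 1849·3 + 0 → 3
gcd(3, 3525): 3525 = 1175·3 + 0 → 3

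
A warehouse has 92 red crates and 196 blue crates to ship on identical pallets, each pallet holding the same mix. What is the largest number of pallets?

Euclid: 196 = 2·92 + 12; 92 = 7·12 + 8; 12 = 1·8 + 4; 8 = 2·4 + 0. Last nonzero remainder: 4.

4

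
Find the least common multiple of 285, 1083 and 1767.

167865

lcm(285, 1083) = 285·1083/gcd = 308655/57 = 5415
lcm(5415, 1767) = 5415·1767/gcd = 9568305/57 = 167865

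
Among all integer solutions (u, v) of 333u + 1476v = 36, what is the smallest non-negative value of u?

Reduce mod 1476: 333u ≡ 36 (mod 1476). With g = gcd(333, 1476) = 9 dividing 36, divide through: 37u ≡ 4 (mod 164).
Since gcd(37, 164) = 1, u ≡ 4·(37)⁻¹ ≡ 40 (mod 164). Smallest non-negative: 40.

40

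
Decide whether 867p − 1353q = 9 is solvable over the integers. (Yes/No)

gcd(867, 1353): 1353 = 1·867 + 486; 867 = 1·486 + 381; 486 = 1·381 + 105; 381 = 3·105 + 66; 105 = 1·66 + 39; 66 = 1·39 + 27; 39 = 1·27 + 12; 27 = 2·12 + 3; 12 = 4·3 + 0 → 3
3 divides 9, so a solution exists.

Yes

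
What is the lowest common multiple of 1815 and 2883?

1744215

1815 = 3 · 5 · 11²; 2883 = 3 · 31²
max exponents: 3 · 5 · 11² · 31² = 1744215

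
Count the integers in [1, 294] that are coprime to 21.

21 = 3·7. Inclusion–exclusion on these primes:
294 − ⌊294/3⌋ − ⌊294/7⌋ + ⌊294/21⌋ = 168

168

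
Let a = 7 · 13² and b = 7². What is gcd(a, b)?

7

min exponent per shared prime: 7 = 7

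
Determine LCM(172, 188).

8084

gcd first: 188 = 1·172 + 16; 172 = 10·16 + 12; 16 = 1·12 + 4; 12 = 3·4 + 0 → gcd = 4
lcm = 172·188/gcd = 32336/4 = 8084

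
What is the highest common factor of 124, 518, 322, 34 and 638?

124 = 2² · 31; 518 = 2 · 7 · 37; 322 = 2 · 7 · 23; 34 = 2 · 17; 638 = 2 · 11 · 29
gcd takes min exponent of each prime: 2 = 2

2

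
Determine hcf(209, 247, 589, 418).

209 = 11 · 19; 247 = 13 · 19; 589 = 19 · 31; 418 = 2 · 11 · 19
gcd takes min exponent of each prime: 19 = 19

19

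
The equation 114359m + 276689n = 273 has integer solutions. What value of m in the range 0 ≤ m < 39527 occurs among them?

13341

Euclid: 276689 = 2·114359 + 47971; 114359 = 2·47971 + 18417; 47971 = 2·18417 + 11137; 18417 = 1·11137 + 7280; 11137 = 1·7280 + 3857; 7280 = 1·3857 + 3423; 3857 = 1·3423 + 434; 3423 = 7·434 + 385; 434 = 1·385 + 49; 385 = 7·49 + 42; 49 = 1·42 + 7; 42 = 6·7 + 0 → gcd = 7; 273 = 7·39.
Back-substitution yields 114359·(-5739) + 276689·(2372) = 7, so one solution is m = -5739·39 = -223821, n = 2372·39 = 92508.
Solutions in m differ by 276689/7 = 39527; the one in [0, 39527) is -223821 mod 39527 = 13341.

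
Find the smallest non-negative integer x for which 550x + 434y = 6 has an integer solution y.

131

Euclid: 550 = 1·434 + 116; 434 = 3·116 + 86; 116 = 1·86 + 30; 86 = 2·30 + 26; 30 = 1·26 + 4; 26 = 6·4 + 2; 4 = 2·2 + 0 → gcd = 2; 6 = 2·3.
Back-substitution yields 550·(-101) + 434·(128) = 2, so one solution is x = -101·3 = -303, y = 128·3 = 384.
Solutions in x differ by 434/2 = 217; the one in [0, 217) is -303 mod 217 = 131.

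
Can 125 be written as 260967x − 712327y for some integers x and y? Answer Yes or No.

No

gcd(260967, 712327): 712327 = 2·260967 + 190393; 260967 = 1·190393 + 70574; 190393 = 2·70574 + 49245; 70574 = 1·49245 + 21329; 49245 = 2·21329 + 6587; 21329 = 3·6587 + 1568; 6587 = 4·1568 + 315; 1568 = 4·315 + 308; 315 = 1·308 + 7; 308 = 44·7 + 0 → 7
7 does not divide 125, so a solution does not exist.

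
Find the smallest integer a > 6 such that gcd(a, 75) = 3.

9

Multiples of 3 above 6: 3·3, 3·4, … . Need the cofactor coprime to 75/3 = 25.
Checking s = 3, 4, … the first with gcd(s, 25) = 1 is s = 3, giving 9.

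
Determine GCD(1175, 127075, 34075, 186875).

25

1175 = 5² · 47; 127075 = 5² · 13 · 17 · 23; 34075 = 5² · 29 · 47; 186875 = 5⁴ · 13 · 23
gcd takes min exponent of each prime: 5² = 25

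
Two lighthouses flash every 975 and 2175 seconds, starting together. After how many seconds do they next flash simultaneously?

gcd first: 2175 = 2·975 + 225; 975 = 4·225 + 75; 225 = 3·75 + 0 → gcd = 75
lcm = 975·2175/gcd = 2120625/75 = 28275

28275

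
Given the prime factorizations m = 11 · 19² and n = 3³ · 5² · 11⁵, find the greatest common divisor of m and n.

min exponent per shared prime: 11 = 11

11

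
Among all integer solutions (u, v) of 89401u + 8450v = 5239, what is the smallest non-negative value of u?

Euclid: 89401 = 10·8450 + 4901; 8450 = 1·4901 + 3549; 4901 = 1·3549 + 1352; 3549 = 2·1352 + 845; 1352 = 1·845 + 507; 845 = 1·507 + 338; 507 = 1·338 + 169; 338 = 2·169 + 0 → gcd = 169; 5239 = 169·31.
Back-substitution yields 89401·(19) + 8450·(-201) = 169, so one solution is u = 19·31 = 589, v = -201·31 = -6231.
Solutions in u differ by 8450/169 = 50; the one in [0, 50) is 589 mod 50 = 39.

39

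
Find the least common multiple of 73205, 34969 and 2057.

21156245

lcm(73205, 34969) = 73205·34969/gcd = 2559905645/121 = 21156245
lcm(21156245, 2057) = 21156245·2057/gcd = 43518395965/2057 = 21156245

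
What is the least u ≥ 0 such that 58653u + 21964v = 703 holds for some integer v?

631

gcd(58653, 21964) = 19 (Euclid: 58653 = 2·21964 + 14725; 21964 = 1·14725 + 7239; 14725 = 2·7239 + 247; 7239 = 29·247 + 76; 247 = 3·76 + 19; 76 = 4·19 + 0), and 19 | 703.
Extended Euclid: 58653·(267) + 21964·(-713) = 19. Scale by 37: u₀ = 9879.
General solution u = u₀ + 1156t; reducing mod 1156 gives u = 631 (and v = -1685).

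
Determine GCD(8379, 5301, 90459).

171

8379 = 3² · 7² · 19; 5301 = 3² · 19 · 31; 90459 = 3² · 19 · 23²
gcd takes min exponent of each prime: 3² · 19 = 171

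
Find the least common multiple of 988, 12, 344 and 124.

988 = 2² · 13 · 19; 12 = 2² · 3; 344 = 2³ · 43; 124 = 2² · 31
lcm takes max exponent of each prime: 2³ · 3 · 13 · 19 · 31 · 43 = 7902024

7902024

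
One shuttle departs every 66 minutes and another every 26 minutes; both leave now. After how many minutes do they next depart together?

858

gcd first: 66 = 2·26 + 14; 26 = 1·14 + 12; 14 = 1·12 + 2; 12 = 6·2 + 0 → gcd = 2
lcm = 66·26/gcd = 1716/2 = 858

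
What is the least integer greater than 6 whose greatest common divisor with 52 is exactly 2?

gcd(a, 52) = 2 forces 2 | a; write a = 2s. Then gcd(2s, 2·26) = 2·gcd(s, 26), so need gcd(s, 26) = 1.
2s > 6 gives s ≥ 4. The least s ≥ 4 coprime to 26 is 5, so a = 2·5 = 10.

10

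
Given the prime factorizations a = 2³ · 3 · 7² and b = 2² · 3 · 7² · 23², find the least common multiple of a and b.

622104

max exponent per prime: 2³ · 3 · 7² · 23² = 622104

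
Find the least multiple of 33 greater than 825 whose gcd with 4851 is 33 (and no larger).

4851 = 33·147. Any k with gcd(k, 4851) = 33 is a multiple of 33, say 33s, with s coprime to 147.
Need s > 825/33, so s ≥ 26. First s ≥ 26 with gcd(s, 147) = 1 is s = 26. Thus k = 33·26 = 858.

858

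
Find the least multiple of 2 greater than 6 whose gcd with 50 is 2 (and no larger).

gcd(a, 50) = 2 forces 2 | a; write a = 2s. Then gcd(2s, 2·25) = 2·gcd(s, 25), so need gcd(s, 25) = 1.
2s > 6 gives s ≥ 4. The least s ≥ 4 coprime to 25 is 4, so a = 2·4 = 8.

8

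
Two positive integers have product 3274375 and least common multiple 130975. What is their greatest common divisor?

gcd·lcm = product, so gcd = 3274375/130975 = 25.

25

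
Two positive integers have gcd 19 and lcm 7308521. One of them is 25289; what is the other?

a·b = gcd·lcm = 19·7308521 = 138861899, so b = 138861899/25289 = 5491.

5491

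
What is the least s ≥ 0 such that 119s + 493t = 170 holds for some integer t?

Reduce mod 493: 119s ≡ 170 (mod 493). With g = gcd(119, 493) = 17 dividing 170, divide through: 7s ≡ 10 (mod 29).
Since gcd(7, 29) = 1, s ≡ 10·(7)⁻¹ ≡ 18 (mod 29). Smallest non-negative: 18.

18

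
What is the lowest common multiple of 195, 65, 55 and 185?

lcm(195, 65) = 195·65/gcd = 12675/65 = 195
lcm(195, 55) = 195·55/gcd = 10725/5 = 2145
lcm(2145, 185) = 2145·185/gcd = 396825/5 = 79365

79365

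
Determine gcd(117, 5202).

Euclid: 5202 = 44·117 + 54; 117 = 2·54 + 9; 54 = 6·9 + 0. Last nonzero remainder: 9.

9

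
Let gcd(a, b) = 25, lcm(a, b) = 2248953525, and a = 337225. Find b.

Using ab = gcd(a,b)·lcm(a,b) = 25·2248953525 = 56223838125, we get b = 56223838125/337225 = 166725.

166725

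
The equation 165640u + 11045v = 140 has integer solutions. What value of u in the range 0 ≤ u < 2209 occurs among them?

Reduce mod 11045: 165640u ≡ 140 (mod 11045). With g = gcd(165640, 11045) = 5 dividing 140, divide through: 33128u ≡ 28 (mod 2209).
Since gcd(33128, 2209) = 1, u ≡ 28·(33128)⁻¹ ≡ 2205 (mod 2209). Smallest non-negative: 2205.

2205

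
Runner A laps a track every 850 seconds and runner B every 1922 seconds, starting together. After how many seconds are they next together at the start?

850 = 2 · 5² · 17; 1922 = 2 · 31²
max exponents: 2 · 5² · 17 · 31² = 816850

816850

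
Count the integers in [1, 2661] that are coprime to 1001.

1915

1001 = 7·11·13. Inclusion–exclusion on these primes:
2661 − ⌊2661/7⌋ − ⌊2661/11⌋ − ⌊2661/13⌋ + ⌊2661/77⌋ + ⌊2661/91⌋ + ⌊2661/143⌋ − ⌊2661/1001⌋ = 1915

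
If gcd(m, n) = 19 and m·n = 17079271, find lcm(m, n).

898909

For any two positive integers, gcd × lcm equals their product. Hence lcm = 17079271 / 19 = 898909.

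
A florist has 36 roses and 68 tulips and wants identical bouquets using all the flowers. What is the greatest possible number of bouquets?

4

Euclid: 68 = 1·36 + 32; 36 = 1·32 + 4; 32 = 8·4 + 0. Last nonzero remainder: 4.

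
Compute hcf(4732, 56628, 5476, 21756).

4732 = 2² · 7 · 13²; 56628 = 2² · 3² · 11² · 13; 5476 = 2² · 37²; 21756 = 2² · 3 · 7² · 37
gcd takes min exponent of each prime: 2² = 4

4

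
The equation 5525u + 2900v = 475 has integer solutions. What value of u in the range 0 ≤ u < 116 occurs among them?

Euclid: 5525 = 1·2900 + 2625; 2900 = 1·2625 + 275; 2625 = 9·275 + 150; 275 = 1·150 + 125; 150 = 1·125 + 25; 125 = 5·25 + 0 → gcd = 25; 475 = 25·19.
Back-substitution yields 5525·(21) + 2900·(-40) = 25, so one solution is u = 21·19 = 399, v = -40·19 = -760.
Solutions in u differ by 2900/25 = 116; the one in [0, 116) is 399 mod 116 = 51.

51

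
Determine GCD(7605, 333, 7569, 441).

9

gcd(7605, 333): 7605 = 22·333 + 279; 333 = 1·279 + 54; 279 = 5·54 + 9; 54 = 6·9 + 0 → 9
gcd(9, 7569): 7569 = 841·9 + 0 → 9
gcd(9, 441): 441 = 49·9 + 0 → 9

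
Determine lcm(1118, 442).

19006

gcd first: 1118 = 2·442 + 234; 442 = 1·234 + 208; 234 = 1·208 + 26; 208 = 8·26 + 0 → gcd = 26
lcm = 1118·442/gcd = 494156/26 = 19006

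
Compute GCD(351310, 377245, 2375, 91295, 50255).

95

gcd(351310, 377245): 377245 = 1·351310 + 25935; 351310 = 13·25935 + 14155; 25935 = 1·14155 + 11780; 14155 = 1·11780 + 2375; 11780 = 4·2375 + 2280; 2375 = 1·2280 + 95; 2280 = 24·95 + 0 → 95
gcd(95, 2375): 2375 = 25·95 + 0 → 95
gcd(95, 91295): 91295 = 961·95 + 0 → 95
gcd(95, 50255): 50255 = 529·95 + 0 → 95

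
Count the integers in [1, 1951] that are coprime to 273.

1029

273 = 3·7·13. Inclusion–exclusion on these primes:
1951 − ⌊1951/3⌋ − ⌊1951/7⌋ − ⌊1951/13⌋ + ⌊1951/21⌋ + ⌊1951/39⌋ + ⌊1951/91⌋ − ⌊1951/273⌋ = 1029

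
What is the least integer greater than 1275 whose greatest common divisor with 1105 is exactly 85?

1105 = 85·13. Any k with gcd(k, 1105) = 85 is a multiple of 85, say 85s, with s coprime to 13.
Need s > 1275/85, so s ≥ 16. First s ≥ 16 with gcd(s, 13) = 1 is s = 16. Thus k = 85·16 = 1360.

1360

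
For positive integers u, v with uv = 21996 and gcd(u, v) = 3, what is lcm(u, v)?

For any two positive integers, gcd × lcm equals their product. Hence lcm = 21996 / 3 = 7332.

7332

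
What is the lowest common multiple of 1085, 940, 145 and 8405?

1085 = 5 · 7 · 31; 940 = 2² · 5 · 47; 145 = 5 · 29; 8405 = 5 · 41²
lcm takes max exponent of each prime: 2² · 5 · 7 · 29 · 31 · 41² · 47 = 9943821020

9943821020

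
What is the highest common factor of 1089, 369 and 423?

gcd(1089, 369): 1089 = 2·369 + 351; 369 = 1·351 + 18; 351 = 19·18 + 9; 18 = 2·9 + 0 → 9
gcd(9, 423): 423 = 47·9 + 0 → 9

9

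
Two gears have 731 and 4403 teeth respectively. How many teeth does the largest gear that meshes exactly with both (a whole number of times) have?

17

Euclid: 4403 = 6·731 + 17; 731 = 43·17 + 0. Last nonzero remainder: 17.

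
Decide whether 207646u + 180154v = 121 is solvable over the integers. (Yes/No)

By Bézout, 207646u + 180154v = 121 has integer solutions iff gcd(207646, 180154) | 121.
Euclid: 207646 = 1·180154 + 27492; 180154 = 6·27492 + 15202; 27492 = 1·15202 + 12290; 15202 = 1·12290 + 2912; 12290 = 4·2912 + 642; 2912 = 4·642 + 344; 642 = 1·344 + 298; 344 = 1·298 + 46; 298 = 6·46 + 22; 46 = 2·22 + 2; 22 = 11·2 + 0. gcd = 2; 121 mod 2 = 1. No.

No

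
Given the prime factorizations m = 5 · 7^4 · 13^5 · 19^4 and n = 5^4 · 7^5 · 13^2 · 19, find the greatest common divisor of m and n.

38548055

min exponent per shared prime: 5 · 7^4 · 13^2 · 19 = 38548055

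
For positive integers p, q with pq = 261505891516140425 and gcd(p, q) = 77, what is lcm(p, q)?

gcd·lcm = product, so lcm = 261505891516140425/77 = 3396180409300525.

3396180409300525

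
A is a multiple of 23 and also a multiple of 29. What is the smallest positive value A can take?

gcd first: 29 = 1·23 + 6; 23 = 3·6 + 5; 6 = 1·5 + 1; 5 = 5·1 + 0 → gcd = 1
lcm = 23·29/gcd = 667/1 = 667

667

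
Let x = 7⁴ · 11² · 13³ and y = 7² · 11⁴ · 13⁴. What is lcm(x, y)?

1004006004001

max exponent per prime: 7⁴ · 11⁴ · 13⁴ = 1004006004001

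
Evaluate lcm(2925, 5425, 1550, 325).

lcm(2925, 5425) = 2925·5425/gcd = 15868125/25 = 634725
lcm(634725, 1550) = 634725·1550/gcd = 983823750/775 = 1269450
lcm(1269450, 325) = 1269450·325/gcd = 412571250/325 = 1269450

1269450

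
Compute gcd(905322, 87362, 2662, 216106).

905322 = 2 · 3 · 11² · 29 · 43; 87362 = 2 · 11² · 19²; 2662 = 2 · 11³; 216106 = 2 · 11² · 19 · 47
gcd takes min exponent of each prime: 2 · 11² = 242

242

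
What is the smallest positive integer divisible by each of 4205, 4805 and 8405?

4205 = 5 · 29²; 4805 = 5 · 31²; 8405 = 5 · 41²
lcm takes max exponent of each prime: 5 · 29² · 31² · 41² = 6792929405

6792929405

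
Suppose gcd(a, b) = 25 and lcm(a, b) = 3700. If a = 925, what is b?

Using ab = gcd(a,b)·lcm(a,b) = 25·3700 = 92500, we get b = 92500/925 = 100.

100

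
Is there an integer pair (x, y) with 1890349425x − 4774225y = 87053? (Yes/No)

gcd(1890349425, 4774225): 1890349425 = 395·4774225 + 4530550; 4774225 = 1·4530550 + 243675; 4530550 = 18·243675 + 144400; 243675 = 1·144400 + 99275; 144400 = 1·99275 + 45125; 99275 = 2·45125 + 9025; 45125 = 5·9025 + 0 → 9025
9025 does not divide 87053, so a solution does not exist.

No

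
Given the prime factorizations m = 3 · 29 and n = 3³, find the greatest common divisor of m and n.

3

min exponent per shared prime: 3 = 3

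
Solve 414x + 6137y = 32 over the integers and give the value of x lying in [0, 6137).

gcd(414, 6137) = 1 (Euclid: 6137 = 14·414 + 341; 414 = 1·341 + 73; 341 = 4·73 + 49; 73 = 1·49 + 24; 49 = 2·24 + 1; 24 = 24·1 + 0), and 1 | 32.
Extended Euclid: 414·(-252) + 6137·(17) = 1. Scale by 32: x₀ = -8064.
General solution x = x₀ + 6137t; reducing mod 6137 gives x = 4210 (and y = -284).

4210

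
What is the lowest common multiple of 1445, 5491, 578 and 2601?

494190

1445 = 5 · 17²; 5491 = 17² · 19; 578 = 2 · 17²; 2601 = 3² · 17²
lcm takes max exponent of each prime: 2 · 3² · 5 · 17² · 19 = 494190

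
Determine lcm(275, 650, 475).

lcm(275, 650) = 275·650/gcd = 178750/25 = 7150
lcm(7150, 475) = 7150·475/gcd = 3396250/25 = 135850

135850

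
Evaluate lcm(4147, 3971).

1497067

4147 = 11 · 13 · 29; 3971 = 11 · 19²
max exponents: 11 · 13 · 19² · 29 = 1497067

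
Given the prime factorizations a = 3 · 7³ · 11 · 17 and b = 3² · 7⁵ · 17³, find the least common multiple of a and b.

8174706309

max exponent per prime: 3² · 7⁵ · 11 · 17³ = 8174706309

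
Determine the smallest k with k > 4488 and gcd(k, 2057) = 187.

4675

Multiples of 187 above 4488: 187·25, 187·26, … . Need the cofactor coprime to 2057/187 = 11.
Checking s = 25, 26, … the first with gcd(s, 11) = 1 is s = 25, giving 4675.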